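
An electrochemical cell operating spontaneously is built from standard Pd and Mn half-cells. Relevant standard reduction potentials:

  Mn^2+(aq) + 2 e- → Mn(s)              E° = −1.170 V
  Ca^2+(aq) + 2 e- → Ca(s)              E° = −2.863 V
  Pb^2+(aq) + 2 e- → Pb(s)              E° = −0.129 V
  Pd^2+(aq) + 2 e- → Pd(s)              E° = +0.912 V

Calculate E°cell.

+2.082 V

The Pd²⁺/Pd couple has the higher E°, so Pd ion is reduced (cathode) and Mn is oxidized (anode).
E°cell = E°(cathode) − E°(anode) = +0.912 − (−1.170) = +2.082 V.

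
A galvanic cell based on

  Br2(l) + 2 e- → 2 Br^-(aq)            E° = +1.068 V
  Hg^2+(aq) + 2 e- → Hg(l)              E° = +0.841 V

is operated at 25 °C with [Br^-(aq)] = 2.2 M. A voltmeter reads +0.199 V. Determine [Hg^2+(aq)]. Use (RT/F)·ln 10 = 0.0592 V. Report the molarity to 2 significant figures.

1.8 M

Br₂/Br⁻ is the cathode (higher E°); E°cell = +1.068 − (+0.841) = +0.227 V with n = 2.
Rearranging E = E° − (0.0592/n)·log Q gives log Q = 2(+0.227 − (+0.199))/0.0592 = 0.946.
The balanced reaction is Br2(l) + Hg(l) → 2 Br^-(aq) + Hg^2+(aq), so Q = [Br^-(aq)]^2·[Hg^2+(aq)].
Isolating [Hg^2+(aq)] in Q = 10^{0.946} yields log [Hg^2+(aq)] = 0.261, i.e. 1.8 M.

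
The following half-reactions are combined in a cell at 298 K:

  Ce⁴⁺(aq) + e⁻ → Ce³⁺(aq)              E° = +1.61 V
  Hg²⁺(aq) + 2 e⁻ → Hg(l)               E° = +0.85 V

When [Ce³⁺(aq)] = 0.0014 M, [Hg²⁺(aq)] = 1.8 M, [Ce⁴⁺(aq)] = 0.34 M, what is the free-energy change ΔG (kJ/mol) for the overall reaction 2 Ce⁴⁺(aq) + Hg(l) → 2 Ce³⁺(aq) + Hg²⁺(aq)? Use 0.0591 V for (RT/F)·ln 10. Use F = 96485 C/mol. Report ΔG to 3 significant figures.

E°cell = +1.61 − (+0.85) = +0.76 V; the balanced reaction transfers n = 2 electrons.
Q = ([Ce³⁺(aq)]^2·[Hg²⁺(aq)]) / [Ce⁴⁺(aq)]^2 = 3.05×10^−5, so log Q = −4.515 and E = +0.76 − (0.0591/2)(−4.515) = +0.8934 V.
Then ΔG = −nFE = −2 × 96485 × +0.8934 J/mol = −172 kJ/mol.

−172 kJ/mol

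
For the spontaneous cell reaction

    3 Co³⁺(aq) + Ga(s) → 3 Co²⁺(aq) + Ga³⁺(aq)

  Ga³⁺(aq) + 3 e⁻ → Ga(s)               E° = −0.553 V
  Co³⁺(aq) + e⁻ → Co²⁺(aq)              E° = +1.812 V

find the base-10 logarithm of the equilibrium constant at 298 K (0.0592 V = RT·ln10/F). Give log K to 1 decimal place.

The Co³⁺/Co²⁺ couple is reduced (cathode); E°cell = +1.812 − (−0.553) = +2.365 V with n = 3.
At equilibrium E = 0, so log K = nE°cell / 0.0592 = (3)(+2.365) / 0.0592 = 119.8.

log K = 119.8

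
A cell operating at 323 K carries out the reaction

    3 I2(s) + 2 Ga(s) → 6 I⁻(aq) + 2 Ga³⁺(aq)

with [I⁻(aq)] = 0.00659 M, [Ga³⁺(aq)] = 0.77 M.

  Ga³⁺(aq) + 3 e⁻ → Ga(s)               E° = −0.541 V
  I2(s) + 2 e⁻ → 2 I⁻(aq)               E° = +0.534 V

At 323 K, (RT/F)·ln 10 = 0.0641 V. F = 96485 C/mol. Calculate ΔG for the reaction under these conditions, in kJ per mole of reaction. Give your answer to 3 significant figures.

−705 kJ/mol

With I₂/I⁻ reduced at the cathode, E°cell = +0.534 − (−0.541) = +1.075 V and n = 6.
Q = [I⁻(aq)]^6·[Ga³⁺(aq)]^2 = 4.86×10^−14, so log Q = −13.314 and E = +1.075 − (0.0641/6)(−13.314) = +1.2172 V.
Finally ΔG = −nFE = −(6)(96485 C/mol)(+1.2172 V) = −705 kJ/mol.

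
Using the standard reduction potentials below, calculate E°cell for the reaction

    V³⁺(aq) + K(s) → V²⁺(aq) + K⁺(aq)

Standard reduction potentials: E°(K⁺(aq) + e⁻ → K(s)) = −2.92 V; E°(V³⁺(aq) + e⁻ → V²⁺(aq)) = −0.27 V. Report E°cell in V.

V³⁺(aq) gains electrons, so the V³⁺/V²⁺ couple is the cathode; the K⁺/K couple is the anode.
E°cell = E°(cathode) − E°(anode) = −0.27 − (−2.92) = +2.65 V.

+2.65 V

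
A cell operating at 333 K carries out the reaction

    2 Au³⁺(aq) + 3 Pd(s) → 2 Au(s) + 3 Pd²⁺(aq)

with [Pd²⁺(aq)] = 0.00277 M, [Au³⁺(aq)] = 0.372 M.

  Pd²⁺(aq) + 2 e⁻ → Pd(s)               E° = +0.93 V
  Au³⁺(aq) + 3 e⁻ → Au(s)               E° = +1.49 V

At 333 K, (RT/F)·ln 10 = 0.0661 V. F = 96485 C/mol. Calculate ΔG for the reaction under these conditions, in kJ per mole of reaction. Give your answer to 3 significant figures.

The standard cell potential is +1.49 − (+0.93) = +0.56 V, with n = 6 electrons in the balanced equation.
The reaction quotient is [Pd²⁺(aq)]^3 / [Au³⁺(aq)]^2 = 1.54×10^−7; by Nernst, E = +0.56 − (0.0661/6)(−6.814) = +0.6351 V.
ΔG = −nFE = −(6)(96485)(+0.6351) J/mol = −368 kJ/mol.

−368 kJ/mol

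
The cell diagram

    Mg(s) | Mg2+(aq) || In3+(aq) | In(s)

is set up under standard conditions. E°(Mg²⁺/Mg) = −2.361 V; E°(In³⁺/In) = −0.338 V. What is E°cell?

+2.023 V

By convention the left-hand electrode in cell notation is the anode (oxidation) and the right-hand electrode is the cathode (reduction).
E°cell = E°(right) − E°(left) = −0.338 − (−2.361) = +2.023 V.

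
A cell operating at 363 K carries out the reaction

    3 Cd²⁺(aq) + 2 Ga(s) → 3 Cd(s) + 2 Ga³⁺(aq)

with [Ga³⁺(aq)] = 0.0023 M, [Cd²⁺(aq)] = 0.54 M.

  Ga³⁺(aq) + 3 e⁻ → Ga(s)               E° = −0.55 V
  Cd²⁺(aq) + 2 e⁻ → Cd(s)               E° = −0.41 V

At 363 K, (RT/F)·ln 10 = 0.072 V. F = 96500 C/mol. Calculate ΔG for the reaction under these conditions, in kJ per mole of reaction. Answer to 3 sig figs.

−112 kJ/mol

With Cd²⁺/Cd reduced at the cathode, E°cell = −0.41 − (−0.55) = +0.14 V and n = 6.
Here Q = [Ga³⁺(aq)]^2 / [Cd²⁺(aq)]^3 = 3.36×10^−5 (log Q = −4.474), giving E = +0.14 − (0.072/6)·(−4.474) = +0.1937 V.
ΔG = −nFE = −(6)(96500)(+0.1937) J/mol = −112 kJ/mol.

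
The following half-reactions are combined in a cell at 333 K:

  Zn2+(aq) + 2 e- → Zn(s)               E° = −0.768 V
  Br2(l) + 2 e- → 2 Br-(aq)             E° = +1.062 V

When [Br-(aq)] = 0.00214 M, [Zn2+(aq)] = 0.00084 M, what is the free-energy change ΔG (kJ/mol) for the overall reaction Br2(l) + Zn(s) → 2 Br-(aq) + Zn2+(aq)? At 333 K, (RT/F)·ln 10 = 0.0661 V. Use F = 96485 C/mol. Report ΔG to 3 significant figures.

With Br₂/Br⁻ reduced at the cathode, E°cell = +1.062 − (−0.768) = +1.830 V and n = 2.
Q = [Br-(aq)]^2·[Zn2+(aq)] = 3.85×10^−9, so log Q = −8.415 and E = +1.830 − (0.0661/2)(−8.415) = +2.1081 V.
Finally ΔG = −nFE = −(2)(96485 C/mol)(+2.1081 V) = −407 kJ/mol.

−407 kJ/mol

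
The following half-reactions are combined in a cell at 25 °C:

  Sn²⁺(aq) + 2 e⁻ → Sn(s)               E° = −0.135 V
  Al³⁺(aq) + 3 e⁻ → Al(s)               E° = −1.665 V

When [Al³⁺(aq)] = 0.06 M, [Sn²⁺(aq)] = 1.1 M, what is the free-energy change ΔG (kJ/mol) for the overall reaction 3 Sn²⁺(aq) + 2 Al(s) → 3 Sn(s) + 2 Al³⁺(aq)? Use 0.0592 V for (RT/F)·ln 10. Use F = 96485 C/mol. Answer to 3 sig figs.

−900 kJ/mol

With Sn²⁺/Sn reduced at the cathode, E°cell = −0.135 − (−1.665) = +1.530 V and n = 6.
Q = [Al³⁺(aq)]^2 / [Sn²⁺(aq)]^3 = 0.0027, so log Q = −2.568 and E = +1.530 − (0.0592/6)(−2.568) = +1.5553 V.
Finally ΔG = −nFE = −(6)(96485 C/mol)(+1.5553 V) = −900 kJ/mol.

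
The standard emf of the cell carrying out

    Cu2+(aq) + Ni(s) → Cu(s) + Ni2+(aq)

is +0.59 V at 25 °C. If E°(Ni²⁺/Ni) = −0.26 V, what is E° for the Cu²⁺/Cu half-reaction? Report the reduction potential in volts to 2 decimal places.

In the reaction as written the Cu²⁺/Cu couple is reduced (cathode) and Ni²⁺/Ni is oxidized (anode), so E°cell = E°(Cu²⁺/Cu) − E°(Ni²⁺/Ni).
E°(Cu²⁺/Cu) = E°cell + E°(anode) = +0.59 + (−0.26) = +0.33 V.

+0.33 V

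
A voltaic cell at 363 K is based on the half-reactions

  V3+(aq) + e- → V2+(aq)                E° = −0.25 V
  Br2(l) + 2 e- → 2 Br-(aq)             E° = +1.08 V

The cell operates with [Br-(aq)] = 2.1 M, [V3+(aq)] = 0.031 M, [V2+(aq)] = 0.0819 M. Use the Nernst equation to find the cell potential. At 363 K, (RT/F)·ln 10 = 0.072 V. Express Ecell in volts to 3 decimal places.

+1.337 V

Br₂/Br⁻ is reduced (cathode, E° = +1.08 V) and V³⁺/V²⁺ is oxidized (anode).
E°cell = E°cat − E°an = +1.08 − (−0.25) = +1.33 V; n = 2.
For the overall reaction Br2(l) + 2 V2+(aq) → 2 Br-(aq) + 2 V3+(aq), Q = ([Br-(aq)]^2·[V3+(aq)]^2) / [V2+(aq)]^2 = 0.632, giving log Q = −0.199.
Applying E = E° − (RT ln10/nF)·log Q gives +1.33 − (0.072/2)(−0.199) = +1.337 V.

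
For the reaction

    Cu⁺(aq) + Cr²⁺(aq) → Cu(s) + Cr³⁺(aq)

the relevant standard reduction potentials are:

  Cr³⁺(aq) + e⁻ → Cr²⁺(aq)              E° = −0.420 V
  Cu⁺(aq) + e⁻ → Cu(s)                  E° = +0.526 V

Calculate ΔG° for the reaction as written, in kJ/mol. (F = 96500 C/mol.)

In the reaction as written Cu⁺(aq) is reduced, so the Cu⁺/Cu couple is the cathode and Cr³⁺/Cr²⁺ is the anode.
E°cell = +0.526 − (−0.420) = +0.946 V; balancing electrons gives n = 1.
ΔG° = −nFE°cell = −(1)(96500)(+0.946) J/mol = −91.3 kJ/mol.

−91.3 kJ/mol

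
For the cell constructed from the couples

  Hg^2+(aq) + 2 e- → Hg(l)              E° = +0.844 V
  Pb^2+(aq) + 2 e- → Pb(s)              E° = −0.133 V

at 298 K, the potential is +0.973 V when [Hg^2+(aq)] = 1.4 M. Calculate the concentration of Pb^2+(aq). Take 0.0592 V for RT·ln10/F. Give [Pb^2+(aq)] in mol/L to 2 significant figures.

1.9 M

Hg²⁺/Hg is the cathode (higher E°); E°cell = +0.844 − (−0.133) = +0.977 V with n = 2.
From the Nernst equation, log Q = n(E° − E)/0.0592 = 2·(+0.977 − (+0.973))/0.0592 = 0.135.
Balancing electrons gives Hg^2+(aq) + Pb(s) → Hg(l) + Pb^2+(aq); thus Q = [Pb^2+(aq)] / [Hg^2+(aq)].
Solving for the unknown gives log [Pb^2+(aq)] = 0.281, so [Pb^2+(aq)] ≈ 1.9 M.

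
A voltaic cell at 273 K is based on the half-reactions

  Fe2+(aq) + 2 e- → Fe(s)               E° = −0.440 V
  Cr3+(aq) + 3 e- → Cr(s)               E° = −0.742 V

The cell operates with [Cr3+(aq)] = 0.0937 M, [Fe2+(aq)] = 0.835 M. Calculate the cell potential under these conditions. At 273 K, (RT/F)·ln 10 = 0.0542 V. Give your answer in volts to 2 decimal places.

Fe²⁺/Fe is reduced (cathode, E° = −0.440 V) and Cr³⁺/Cr is oxidized (anode).
The standard potential is −0.440 − (−0.742) = +0.302 V and the balanced reaction transfers n = 6 electrons.
For the overall reaction 3 Fe2+(aq) + 2 Cr(s) → 3 Fe(s) + 2 Cr3+(aq), Q = [Cr3+(aq)]^2 / [Fe2+(aq)]^3 = 0.0151, giving log Q = −1.822.
Applying E = E° − (RT ln10/nF)·log Q gives +0.302 − (0.0542/6)(−1.822) = +0.32 V.

+0.32 V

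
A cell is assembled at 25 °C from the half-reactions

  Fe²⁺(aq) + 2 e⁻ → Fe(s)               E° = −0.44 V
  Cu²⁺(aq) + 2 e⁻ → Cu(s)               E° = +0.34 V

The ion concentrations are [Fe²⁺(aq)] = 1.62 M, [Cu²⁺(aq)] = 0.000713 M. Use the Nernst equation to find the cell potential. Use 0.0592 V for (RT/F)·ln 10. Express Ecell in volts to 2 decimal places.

The Cu²⁺/Cu couple has the more positive E°, so it is the cathode; Fe²⁺/Fe is the anode.
E°cell = E°cat − E°an = +0.34 − (−0.44) = +0.78 V; n = 2.
For the overall reaction Cu²⁺(aq) + Fe(s) → Cu(s) + Fe²⁺(aq), Q = [Fe²⁺(aq)] / [Cu²⁺(aq)] = 2.27×10^3, giving log Q = 3.356.
By the Nernst equation, E = +0.78 − (0.0592/2)·(3.356) = +0.68 V.

+0.68 V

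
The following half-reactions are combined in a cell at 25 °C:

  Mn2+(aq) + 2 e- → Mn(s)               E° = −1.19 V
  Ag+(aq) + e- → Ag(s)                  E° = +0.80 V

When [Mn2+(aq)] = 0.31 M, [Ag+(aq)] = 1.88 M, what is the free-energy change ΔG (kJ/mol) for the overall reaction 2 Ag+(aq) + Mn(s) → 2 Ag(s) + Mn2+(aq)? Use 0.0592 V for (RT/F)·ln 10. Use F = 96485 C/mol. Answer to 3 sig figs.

The standard cell potential is +0.80 − (−1.19) = +1.99 V, with n = 2 electrons in the balanced equation.
Here Q = [Mn2+(aq)] / [Ag+(aq)]^2 = 0.0877 (log Q = −1.057), giving E = +1.99 − (0.0592/2)·(−1.057) = +2.0213 V.
Finally ΔG = −nFE = −(2)(96485 C/mol)(+2.0213 V) = −390 kJ/mol.

−390 kJ/mol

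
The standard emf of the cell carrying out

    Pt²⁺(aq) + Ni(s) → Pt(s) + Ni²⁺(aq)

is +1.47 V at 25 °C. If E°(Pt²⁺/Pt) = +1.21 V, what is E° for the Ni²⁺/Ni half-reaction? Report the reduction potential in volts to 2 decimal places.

In the reaction as written the Pt²⁺/Pt couple is reduced (cathode) and Ni²⁺/Ni is oxidized (anode), so E°cell = E°(Pt²⁺/Pt) − E°(Ni²⁺/Ni).
E°(Ni²⁺/Ni) = E°(cathode) − E°cell = +1.21 − (+1.47) = −0.26 V.

−0.26 V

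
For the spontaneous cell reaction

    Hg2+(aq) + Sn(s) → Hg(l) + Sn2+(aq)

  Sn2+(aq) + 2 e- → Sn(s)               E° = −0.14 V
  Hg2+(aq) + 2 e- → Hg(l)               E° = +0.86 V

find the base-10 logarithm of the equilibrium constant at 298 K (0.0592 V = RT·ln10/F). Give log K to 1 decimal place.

The Hg²⁺/Hg couple is reduced (cathode); E°cell = +0.86 − (−0.14) = +1.00 V with n = 2.
At equilibrium E = 0, so log K = nE°cell / 0.0592 = (2)(+1.00) / 0.0592 = 33.8.

log K = 33.8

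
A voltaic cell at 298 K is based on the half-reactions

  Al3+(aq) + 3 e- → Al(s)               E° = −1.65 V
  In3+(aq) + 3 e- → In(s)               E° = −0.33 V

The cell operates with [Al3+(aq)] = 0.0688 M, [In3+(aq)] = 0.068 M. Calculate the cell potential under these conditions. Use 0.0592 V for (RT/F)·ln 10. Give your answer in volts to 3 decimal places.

The In³⁺/In couple has the more positive E°, so it is the cathode; Al³⁺/Al is the anode.
E°cell = E°cat − E°an = −0.33 − (−1.65) = +1.32 V; n = 3.
For the overall reaction In3+(aq) + Al(s) → In(s) + Al3+(aq), Q = [Al3+(aq)] / [In3+(aq)] = 1.01, giving log Q = 0.005.
E = E° − (0.0592/n)·log Q = +1.32 − (0.0592/3)(0.005) = +1.320 V.

+1.320 V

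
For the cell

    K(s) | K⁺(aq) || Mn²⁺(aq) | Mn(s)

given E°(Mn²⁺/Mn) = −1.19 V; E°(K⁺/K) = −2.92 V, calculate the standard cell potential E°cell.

By convention the left-hand electrode in cell notation is the anode (oxidation) and the right-hand electrode is the cathode (reduction).
E°cell = E°(right) − E°(left) = −1.19 − (−2.92) = +1.73 V.

+1.73 V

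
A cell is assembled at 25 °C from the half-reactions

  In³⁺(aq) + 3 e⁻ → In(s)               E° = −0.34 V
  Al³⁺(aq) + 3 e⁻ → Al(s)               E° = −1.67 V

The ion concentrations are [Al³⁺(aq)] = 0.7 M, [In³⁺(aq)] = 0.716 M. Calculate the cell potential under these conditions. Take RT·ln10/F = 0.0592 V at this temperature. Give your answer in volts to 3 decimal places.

Since E°(In³⁺/In) > E°(Al³⁺/Al), In³⁺/In serves as the cathode.
The standard potential is −0.34 − (−1.67) = +1.33 V and the balanced reaction transfers n = 3 electrons.
The balanced reaction is In³⁺(aq) + Al(s) → In(s) + Al³⁺(aq), so Q = [Al³⁺(aq)] / [In³⁺(aq)] = 0.978 and log Q = −0.010.
Applying E = E° − (RT ln10/nF)·log Q gives +1.33 − (0.0592/3)(−0.010) = +1.330 V.

+1.330 V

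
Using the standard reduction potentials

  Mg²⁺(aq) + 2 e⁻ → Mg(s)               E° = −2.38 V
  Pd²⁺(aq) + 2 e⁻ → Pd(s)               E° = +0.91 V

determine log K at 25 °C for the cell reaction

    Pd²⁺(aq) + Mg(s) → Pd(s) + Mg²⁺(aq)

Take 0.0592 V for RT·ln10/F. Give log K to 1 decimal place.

The Pd²⁺/Pd couple is reduced (cathode); E°cell = +0.91 − (−2.38) = +3.29 V with n = 2.
At equilibrium E = 0, so log K = nE°cell / 0.0592 = (2)(+3.29) / 0.0592 = 111.1.

log K = 111.1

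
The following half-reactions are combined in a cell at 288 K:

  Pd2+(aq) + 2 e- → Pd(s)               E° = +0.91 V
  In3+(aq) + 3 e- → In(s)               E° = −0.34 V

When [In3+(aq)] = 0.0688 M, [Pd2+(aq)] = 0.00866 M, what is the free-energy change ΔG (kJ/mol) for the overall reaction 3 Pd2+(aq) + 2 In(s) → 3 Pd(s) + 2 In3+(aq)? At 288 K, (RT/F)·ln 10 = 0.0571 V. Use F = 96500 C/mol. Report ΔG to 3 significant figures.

E°cell = +0.91 − (−0.34) = +1.25 V; the balanced reaction transfers n = 6 electrons.
Q = [In3+(aq)]^2 / [Pd2+(aq)]^3 = 7.29×10^3, so log Q = 3.863 and E = +1.25 − (0.0571/6)(3.863) = +1.2132 V.
Finally ΔG = −nFE = −(6)(96500 C/mol)(+1.2132 V) = −702 kJ/mol.

−702 kJ/mol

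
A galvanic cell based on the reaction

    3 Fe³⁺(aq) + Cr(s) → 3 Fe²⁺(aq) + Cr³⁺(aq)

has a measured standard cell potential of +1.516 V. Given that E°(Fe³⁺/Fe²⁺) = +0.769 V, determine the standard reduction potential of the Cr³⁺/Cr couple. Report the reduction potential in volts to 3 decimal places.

In the reaction as written the Fe³⁺/Fe²⁺ couple is reduced (cathode) and Cr³⁺/Cr is oxidized (anode), so E°cell = E°(Fe³⁺/Fe²⁺) − E°(Cr³⁺/Cr).
E°(Cr³⁺/Cr) = E°(cathode) − E°cell = +0.769 − (+1.516) = −0.747 V.

−0.747 V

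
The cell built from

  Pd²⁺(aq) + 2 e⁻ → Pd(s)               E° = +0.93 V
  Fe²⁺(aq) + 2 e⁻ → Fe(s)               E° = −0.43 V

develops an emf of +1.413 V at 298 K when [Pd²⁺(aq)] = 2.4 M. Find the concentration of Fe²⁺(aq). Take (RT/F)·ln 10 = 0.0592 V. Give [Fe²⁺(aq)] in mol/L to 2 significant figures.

0.039 M

Pd²⁺/Pd is the cathode (higher E°); E°cell = +0.93 − (−0.43) = +1.36 V with n = 2.
Since E = E° − (0.0592/n)·log Q, log Q = n(E° − E)/0.0592 = −1.791.
The balanced reaction is Pd²⁺(aq) + Fe(s) → Pd(s) + Fe²⁺(aq), so Q = [Fe²⁺(aq)] / [Pd²⁺(aq)].
Solving for the unknown gives log [Fe²⁺(aq)] = −1.411, so [Fe²⁺(aq)] ≈ 0.039 M.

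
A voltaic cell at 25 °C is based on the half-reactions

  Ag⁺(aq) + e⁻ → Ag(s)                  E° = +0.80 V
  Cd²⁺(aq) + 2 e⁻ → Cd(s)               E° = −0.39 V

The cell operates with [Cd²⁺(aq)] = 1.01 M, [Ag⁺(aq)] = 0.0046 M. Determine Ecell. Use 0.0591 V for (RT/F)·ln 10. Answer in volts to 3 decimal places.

The Ag⁺/Ag couple has the more positive E°, so it is the cathode; Cd²⁺/Cd is the anode.
The standard potential is +0.80 − (−0.39) = +1.19 V and the balanced reaction transfers n = 2 electrons.
For the overall reaction 2 Ag⁺(aq) + Cd(s) → 2 Ag(s) + Cd²⁺(aq), Q = [Cd²⁺(aq)] / [Ag⁺(aq)]^2 = 4.77×10^4, giving log Q = 4.679.
Applying E = E° − (RT ln10/nF)·log Q gives +1.19 − (0.0591/2)(4.679) = +1.052 V.

+1.052 V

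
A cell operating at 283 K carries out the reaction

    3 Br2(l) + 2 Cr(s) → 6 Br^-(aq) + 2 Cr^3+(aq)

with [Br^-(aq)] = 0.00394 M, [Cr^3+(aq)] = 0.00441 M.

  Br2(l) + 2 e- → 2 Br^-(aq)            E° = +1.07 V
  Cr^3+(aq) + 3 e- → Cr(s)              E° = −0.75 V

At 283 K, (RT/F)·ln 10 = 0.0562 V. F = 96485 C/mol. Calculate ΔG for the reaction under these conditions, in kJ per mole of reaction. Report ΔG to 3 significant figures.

−1160 kJ/mol

With Br₂/Br⁻ reduced at the cathode, E°cell = +1.07 − (−0.75) = +1.82 V and n = 6.
Here Q = [Br^-(aq)]^6·[Cr^3+(aq)]^2 = 7.28×10^−20 (log Q = −19.138), giving E = +1.82 − (0.0562/6)·(−19.138) = +1.9993 V.
ΔG = −nFE = −(6)(96485)(+1.9993) J/mol = −1160 kJ/mol.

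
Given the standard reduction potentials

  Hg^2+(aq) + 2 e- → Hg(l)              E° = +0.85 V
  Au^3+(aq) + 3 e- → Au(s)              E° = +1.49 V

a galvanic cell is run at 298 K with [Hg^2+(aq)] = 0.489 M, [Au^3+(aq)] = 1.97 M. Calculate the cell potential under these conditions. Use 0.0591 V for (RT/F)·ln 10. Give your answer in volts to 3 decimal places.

The Au³⁺/Au couple has the more positive E°, so it is the cathode; Hg²⁺/Hg is the anode.
E°cell = E°cat − E°an = +1.49 − (+0.85) = +0.64 V; n = 6.
The balanced reaction is 2 Au^3+(aq) + 3 Hg(l) → 2 Au(s) + 3 Hg^2+(aq), so Q = [Hg^2+(aq)]^3 / [Au^3+(aq)]^2 = 0.0301 and log Q = −1.521.
E = E° − (0.0591/n)·log Q = +0.64 − (0.0591/6)(−1.521) = +0.655 V.

+0.655 V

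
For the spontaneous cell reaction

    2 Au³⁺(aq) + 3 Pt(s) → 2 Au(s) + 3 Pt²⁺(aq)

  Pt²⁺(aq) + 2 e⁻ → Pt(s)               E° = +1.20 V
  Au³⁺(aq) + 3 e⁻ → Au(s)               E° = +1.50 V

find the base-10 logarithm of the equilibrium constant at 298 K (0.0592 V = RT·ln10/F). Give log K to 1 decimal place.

log K = 30.4

The Au³⁺/Au couple is reduced (cathode); E°cell = +1.50 − (+1.20) = +0.30 V with n = 6.
At equilibrium E = 0, so log K = nE°cell / 0.0592 = (6)(+0.30) / 0.0592 = 30.4.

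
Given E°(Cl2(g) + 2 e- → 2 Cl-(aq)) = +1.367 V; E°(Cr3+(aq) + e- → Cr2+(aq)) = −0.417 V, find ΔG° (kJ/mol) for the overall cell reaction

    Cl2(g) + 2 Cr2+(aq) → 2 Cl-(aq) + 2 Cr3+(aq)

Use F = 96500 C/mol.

−344 kJ/mol

In the reaction as written Cl2(g) is reduced, so the Cl₂/Cl⁻ couple is the cathode and Cr³⁺/Cr²⁺ is the anode.
E°cell = +1.367 − (−0.417) = +1.784 V; balancing electrons gives n = 2.
ΔG° = −nFE°cell = −(2)(96500)(+1.784) J/mol = −344 kJ/mol.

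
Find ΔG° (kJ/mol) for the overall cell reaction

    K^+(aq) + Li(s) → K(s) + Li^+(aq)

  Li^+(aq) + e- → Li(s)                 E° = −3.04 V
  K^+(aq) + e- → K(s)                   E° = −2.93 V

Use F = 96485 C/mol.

−10.6 kJ/mol

In the reaction as written K^+(aq) is reduced, so the K⁺/K couple is the cathode and Li⁺/Li is the anode.
E°cell = −2.93 − (−3.04) = +0.11 V; balancing electrons gives n = 1.
ΔG° = −nFE°cell = −(1)(96485)(+0.11) J/mol = −10.6 kJ/mol.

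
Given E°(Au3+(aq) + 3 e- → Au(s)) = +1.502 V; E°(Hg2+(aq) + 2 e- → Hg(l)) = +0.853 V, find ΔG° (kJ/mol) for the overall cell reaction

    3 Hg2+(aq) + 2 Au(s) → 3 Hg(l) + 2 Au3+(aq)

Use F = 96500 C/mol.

+376 kJ/mol

In the reaction as written Hg2+(aq) is reduced, so the Hg²⁺/Hg couple is the cathode and Au³⁺/Au is the anode.
E°cell = +0.853 − (+1.502) = −0.649 V; balancing electrons gives n = 6.
ΔG° = −nFE°cell = −(6)(96500)(−0.649) J/mol = +376 kJ/mol.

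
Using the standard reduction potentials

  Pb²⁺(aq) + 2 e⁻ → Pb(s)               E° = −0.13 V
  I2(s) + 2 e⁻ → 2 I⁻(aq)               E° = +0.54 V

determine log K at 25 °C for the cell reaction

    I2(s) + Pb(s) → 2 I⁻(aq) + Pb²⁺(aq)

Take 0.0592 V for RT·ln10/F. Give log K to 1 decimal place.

The I₂/I⁻ couple is reduced (cathode); E°cell = +0.54 − (−0.13) = +0.67 V with n = 2.
At equilibrium E = 0, so log K = nE°cell / 0.0592 = (2)(+0.67) / 0.0592 = 22.6.

log K = 22.6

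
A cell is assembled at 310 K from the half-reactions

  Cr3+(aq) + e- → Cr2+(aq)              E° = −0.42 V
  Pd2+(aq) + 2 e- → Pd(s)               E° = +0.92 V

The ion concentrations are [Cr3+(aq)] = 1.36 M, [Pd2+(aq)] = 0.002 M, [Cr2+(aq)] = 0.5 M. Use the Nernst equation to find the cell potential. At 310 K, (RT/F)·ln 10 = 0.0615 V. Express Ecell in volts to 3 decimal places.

+1.230 V

The Pd²⁺/Pd couple has the more positive E°, so it is the cathode; Cr³⁺/Cr²⁺ is the anode.
E°cell = E°cat − E°an = +0.92 − (−0.42) = +1.34 V; n = 2.
For the overall reaction Pd2+(aq) + 2 Cr2+(aq) → Pd(s) + 2 Cr3+(aq), Q = [Cr3+(aq)]^2 / ([Pd2+(aq)]·[Cr2+(aq)]^2) = 3.7×10^3, giving log Q = 3.568.
E = E° − (0.0615/n)·log Q = +1.34 − (0.0615/2)(3.568) = +1.230 V.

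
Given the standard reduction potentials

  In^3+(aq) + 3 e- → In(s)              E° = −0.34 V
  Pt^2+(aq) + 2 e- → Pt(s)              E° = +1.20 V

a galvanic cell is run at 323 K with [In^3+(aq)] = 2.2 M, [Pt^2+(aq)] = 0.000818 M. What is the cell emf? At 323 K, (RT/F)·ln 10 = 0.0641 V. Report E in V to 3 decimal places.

+1.434 V

Since E°(Pt²⁺/Pt) > E°(In³⁺/In), Pt²⁺/Pt serves as the cathode.
E°cell = +1.20 − (−0.34) = +1.54 V, with n = 6 electrons transferred.
For the overall reaction 3 Pt^2+(aq) + 2 In(s) → 3 Pt(s) + 2 In^3+(aq), Q = [In^3+(aq)]^2 / [Pt^2+(aq)]^3 = 8.84×10^9, giving log Q = 9.947.
Applying E = E° − (RT ln10/nF)·log Q gives +1.54 − (0.0641/6)(9.947) = +1.434 V.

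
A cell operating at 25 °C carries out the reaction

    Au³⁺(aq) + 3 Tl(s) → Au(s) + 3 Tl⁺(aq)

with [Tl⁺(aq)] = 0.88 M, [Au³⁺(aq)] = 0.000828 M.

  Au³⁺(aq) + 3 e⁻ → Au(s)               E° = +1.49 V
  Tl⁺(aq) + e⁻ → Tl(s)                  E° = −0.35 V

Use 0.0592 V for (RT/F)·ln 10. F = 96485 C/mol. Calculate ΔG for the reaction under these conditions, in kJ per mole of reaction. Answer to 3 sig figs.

With Au³⁺/Au reduced at the cathode, E°cell = +1.49 − (−0.35) = +1.84 V and n = 3.
Here Q = [Tl⁺(aq)]^3 / [Au³⁺(aq)] = 823 (log Q = 2.915), giving E = +1.84 − (0.0592/3)·(2.915) = +1.7825 V.
Then ΔG = −nFE = −3 × 96485 × +1.7825 J/mol = −516 kJ/mol.

−516 kJ/mol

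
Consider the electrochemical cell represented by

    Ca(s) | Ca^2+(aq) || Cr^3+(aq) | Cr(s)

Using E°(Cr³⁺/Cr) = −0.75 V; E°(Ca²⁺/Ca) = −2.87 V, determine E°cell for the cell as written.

+2.12 V

By convention the left-hand electrode in cell notation is the anode (oxidation) and the right-hand electrode is the cathode (reduction).
E°cell = E°(right) − E°(left) = −0.75 − (−2.87) = +2.12 V.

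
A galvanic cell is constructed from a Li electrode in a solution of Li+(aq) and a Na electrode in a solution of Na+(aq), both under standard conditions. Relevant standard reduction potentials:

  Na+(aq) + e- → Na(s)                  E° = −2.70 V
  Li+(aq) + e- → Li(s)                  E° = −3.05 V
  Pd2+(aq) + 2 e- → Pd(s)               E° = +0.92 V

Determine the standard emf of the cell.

+0.35 V

The Na⁺/Na couple has the higher E°, so Na ion is reduced (cathode) and Li is oxidized (anode).
E°cell = E°(cathode) − E°(anode) = −2.70 − (−3.05) = +0.35 V.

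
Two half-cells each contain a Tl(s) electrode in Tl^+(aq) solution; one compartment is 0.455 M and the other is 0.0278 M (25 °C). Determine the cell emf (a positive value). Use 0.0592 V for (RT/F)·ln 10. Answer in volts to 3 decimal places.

For a concentration cell E°cell = 0, since both electrodes use the same couple.
The compartment with the higher Tl^+(aq) concentration (0.455 M) acts as the cathode; ions are reduced there and produced at the dilute (0.0278 M) anode.
With n = 1, Ecell = −(0.0592/1)·log([dilute]/[conc]) = −(0.0592/1)·log(0.0278/0.455) = +0.072 V.

0.072 V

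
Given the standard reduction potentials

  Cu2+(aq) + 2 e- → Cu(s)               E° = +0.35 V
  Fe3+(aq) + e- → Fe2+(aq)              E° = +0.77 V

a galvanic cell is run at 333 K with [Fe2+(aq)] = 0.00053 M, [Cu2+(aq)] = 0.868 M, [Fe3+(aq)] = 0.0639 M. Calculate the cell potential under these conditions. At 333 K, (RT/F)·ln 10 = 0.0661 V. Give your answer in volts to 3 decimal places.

+0.560 V

The Fe³⁺/Fe²⁺ couple has the more positive E°, so it is the cathode; Cu²⁺/Cu is the anode.
The standard potential is +0.77 − (+0.35) = +0.42 V and the balanced reaction transfers n = 2 electrons.
The balanced reaction is 2 Fe3+(aq) + Cu(s) → 2 Fe2+(aq) + Cu2+(aq), so Q = ([Fe2+(aq)]^2·[Cu2+(aq)]) / [Fe3+(aq)]^2 = 5.97×10^−5 and log Q = −4.224.
E = E° − (0.0661/n)·log Q = +0.42 − (0.0661/2)(−4.224) = +0.560 V.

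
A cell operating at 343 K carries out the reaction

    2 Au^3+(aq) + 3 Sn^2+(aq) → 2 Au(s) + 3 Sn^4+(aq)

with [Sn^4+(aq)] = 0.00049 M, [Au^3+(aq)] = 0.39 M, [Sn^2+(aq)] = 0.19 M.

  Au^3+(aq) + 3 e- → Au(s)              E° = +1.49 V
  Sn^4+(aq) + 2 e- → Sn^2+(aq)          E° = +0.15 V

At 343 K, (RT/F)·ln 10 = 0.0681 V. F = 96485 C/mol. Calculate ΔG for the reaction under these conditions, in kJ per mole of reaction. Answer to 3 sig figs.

With Au³⁺/Au reduced at the cathode, E°cell = +1.49 − (+0.15) = +1.34 V and n = 6.
Here Q = [Sn^4+(aq)]^3 / ([Au^3+(aq)]^2·[Sn^2+(aq)]^3) = 1.13×10^−7 (log Q = −6.948), giving E = +1.34 − (0.0681/6)·(−6.948) = +1.4189 V.
Finally ΔG = −nFE = −(6)(96485 C/mol)(+1.4189 V) = −821 kJ/mol.

−821 kJ/mol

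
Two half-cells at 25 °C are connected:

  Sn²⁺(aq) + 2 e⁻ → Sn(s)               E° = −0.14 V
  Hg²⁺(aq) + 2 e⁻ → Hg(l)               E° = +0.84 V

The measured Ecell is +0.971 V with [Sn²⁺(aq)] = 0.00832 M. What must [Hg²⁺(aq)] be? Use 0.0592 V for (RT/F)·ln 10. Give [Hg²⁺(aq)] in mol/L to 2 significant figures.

0.0041 M

Hg²⁺/Hg is the cathode (higher E°); E°cell = +0.84 − (−0.14) = +0.98 V with n = 2.
Since E = E° − (0.0592/n)·log Q, log Q = n(E° − E)/0.0592 = 0.304.
For Hg²⁺(aq) + Sn(s) → Hg(l) + Sn²⁺(aq), the reaction quotient is Q = [Sn²⁺(aq)] / [Hg²⁺(aq)].
Isolating [Hg²⁺(aq)] in Q = 10^{0.304} yields log [Hg²⁺(aq)] = −2.384, i.e. 0.0041 M.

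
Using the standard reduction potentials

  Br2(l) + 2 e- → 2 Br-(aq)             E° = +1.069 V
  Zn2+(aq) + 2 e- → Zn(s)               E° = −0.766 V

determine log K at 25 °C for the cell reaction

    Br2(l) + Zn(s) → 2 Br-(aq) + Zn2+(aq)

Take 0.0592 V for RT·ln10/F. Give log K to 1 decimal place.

The Br₂/Br⁻ couple is reduced (cathode); E°cell = +1.069 − (−0.766) = +1.835 V with n = 2.
At equilibrium E = 0, so log K = nE°cell / 0.0592 = (2)(+1.835) / 0.0592 = 62.0.

log K = 62.0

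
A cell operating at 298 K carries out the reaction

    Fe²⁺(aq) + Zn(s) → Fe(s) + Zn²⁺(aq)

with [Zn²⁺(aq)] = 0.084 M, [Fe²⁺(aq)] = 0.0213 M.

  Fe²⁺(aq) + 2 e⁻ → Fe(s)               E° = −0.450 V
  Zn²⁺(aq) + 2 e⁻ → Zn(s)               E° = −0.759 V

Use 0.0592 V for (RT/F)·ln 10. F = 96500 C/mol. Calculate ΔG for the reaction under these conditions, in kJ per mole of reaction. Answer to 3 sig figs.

The standard cell potential is −0.450 − (−0.759) = +0.309 V, with n = 2 electrons in the balanced equation.
Q = [Zn²⁺(aq)] / [Fe²⁺(aq)] = 3.94, so log Q = 0.596 and E = +0.309 − (0.0592/2)(0.596) = +0.2914 V.
ΔG = −nFE = −(2)(96500)(+0.2914) J/mol = −56.2 kJ/mol.

−56.2 kJ/mol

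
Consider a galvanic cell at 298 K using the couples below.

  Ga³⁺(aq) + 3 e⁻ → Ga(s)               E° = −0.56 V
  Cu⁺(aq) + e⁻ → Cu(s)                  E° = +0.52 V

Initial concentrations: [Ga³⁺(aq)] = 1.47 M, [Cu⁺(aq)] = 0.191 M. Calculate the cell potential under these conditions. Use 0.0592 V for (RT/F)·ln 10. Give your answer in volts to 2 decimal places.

Cu⁺/Cu is reduced (cathode, E° = +0.52 V) and Ga³⁺/Ga is oxidized (anode).
E°cell = +0.52 − (−0.56) = +1.08 V, with n = 3 electrons transferred.
Balancing gives 3 Cu⁺(aq) + Ga(s) → 3 Cu(s) + Ga³⁺(aq); hence Q = [Ga³⁺(aq)] / [Cu⁺(aq)]^3 = 211 (log Q = 2.324).
Applying E = E° − (RT ln10/nF)·log Q gives +1.08 − (0.0592/3)(2.324) = +1.03 V.

+1.03 V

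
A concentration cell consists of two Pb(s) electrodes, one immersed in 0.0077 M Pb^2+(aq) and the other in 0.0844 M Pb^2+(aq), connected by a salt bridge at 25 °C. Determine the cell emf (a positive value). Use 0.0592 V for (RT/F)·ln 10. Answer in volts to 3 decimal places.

For a concentration cell E°cell = 0, since both electrodes use the same couple.
The compartment with the higher Pb^2+(aq) concentration (0.0844 M) acts as the cathode; ions are reduced there and produced at the dilute (0.0077 M) anode.
With n = 2, Ecell = −(0.0592/2)·log([dilute]/[conc]) = −(0.0592/2)·log(0.0077/0.0844) = +0.031 V.

0.031 V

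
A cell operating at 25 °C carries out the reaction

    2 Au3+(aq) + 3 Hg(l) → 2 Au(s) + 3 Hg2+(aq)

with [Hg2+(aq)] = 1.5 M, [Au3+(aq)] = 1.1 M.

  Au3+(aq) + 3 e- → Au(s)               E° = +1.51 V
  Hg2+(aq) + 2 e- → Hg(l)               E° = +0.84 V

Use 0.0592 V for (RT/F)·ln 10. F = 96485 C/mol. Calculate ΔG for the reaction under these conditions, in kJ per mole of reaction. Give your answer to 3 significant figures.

−385 kJ/mol

E°cell = +1.51 − (+0.84) = +0.67 V; the balanced reaction transfers n = 6 electrons.
Here Q = [Hg2+(aq)]^3 / [Au3+(aq)]^2 = 2.79 (log Q = 0.445), giving E = +0.67 − (0.0592/6)·(0.445) = +0.6656 V.
Finally ΔG = −nFE = −(6)(96485 C/mol)(+0.6656 V) = −385 kJ/mol.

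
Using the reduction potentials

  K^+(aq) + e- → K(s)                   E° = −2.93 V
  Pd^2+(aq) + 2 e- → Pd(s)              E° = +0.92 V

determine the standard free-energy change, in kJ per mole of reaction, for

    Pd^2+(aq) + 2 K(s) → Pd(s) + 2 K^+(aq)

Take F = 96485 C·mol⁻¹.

In the reaction as written Pd^2+(aq) is reduced, so the Pd²⁺/Pd couple is the cathode and K⁺/K is the anode.
E°cell = +0.92 − (−2.93) = +3.85 V; balancing electrons gives n = 2.
ΔG° = −nFE°cell = −(2)(96485)(+3.85) J/mol = −743 kJ/mol.

−743 kJ/mol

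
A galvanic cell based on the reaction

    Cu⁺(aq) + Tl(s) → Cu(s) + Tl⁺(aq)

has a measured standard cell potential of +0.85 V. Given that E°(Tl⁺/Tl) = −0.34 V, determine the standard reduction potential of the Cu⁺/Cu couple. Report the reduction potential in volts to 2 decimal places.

+0.51 V

In the reaction as written the Cu⁺/Cu couple is reduced (cathode) and Tl⁺/Tl is oxidized (anode), so E°cell = E°(Cu⁺/Cu) − E°(Tl⁺/Tl).
E°(Cu⁺/Cu) = E°cell + E°(anode) = +0.85 + (−0.34) = +0.51 V.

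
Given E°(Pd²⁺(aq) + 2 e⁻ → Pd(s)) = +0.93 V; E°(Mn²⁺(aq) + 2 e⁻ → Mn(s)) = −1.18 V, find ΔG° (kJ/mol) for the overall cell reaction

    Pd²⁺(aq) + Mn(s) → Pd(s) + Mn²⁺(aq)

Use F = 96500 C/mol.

In the reaction as written Pd²⁺(aq) is reduced, so the Pd²⁺/Pd couple is the cathode and Mn²⁺/Mn is the anode.
E°cell = +0.93 − (−1.18) = +2.11 V; balancing electrons gives n = 2.
ΔG° = −nFE°cell = −(2)(96500)(+2.11) J/mol = −407 kJ/mol.

−407 kJ/mol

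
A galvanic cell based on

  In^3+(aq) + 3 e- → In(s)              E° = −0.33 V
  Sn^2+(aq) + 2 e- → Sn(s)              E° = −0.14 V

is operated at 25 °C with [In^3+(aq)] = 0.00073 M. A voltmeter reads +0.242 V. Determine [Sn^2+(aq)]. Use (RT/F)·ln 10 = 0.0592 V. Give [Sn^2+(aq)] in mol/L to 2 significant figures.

0.46 M

Sn²⁺/Sn is the cathode (higher E°); E°cell = −0.14 − (−0.33) = +0.19 V with n = 6.
Rearranging E = E° − (0.0592/n)·log Q gives log Q = 6(+0.19 − (+0.242))/0.0592 = −5.270.
For 3 Sn^2+(aq) + 2 In(s) → 3 Sn(s) + 2 In^3+(aq), the reaction quotient is Q = [In^3+(aq)]^2 / [Sn^2+(aq)]^3.
Solving for the unknown gives log [Sn^2+(aq)] = −0.334, so [Sn^2+(aq)] ≈ 0.46 M.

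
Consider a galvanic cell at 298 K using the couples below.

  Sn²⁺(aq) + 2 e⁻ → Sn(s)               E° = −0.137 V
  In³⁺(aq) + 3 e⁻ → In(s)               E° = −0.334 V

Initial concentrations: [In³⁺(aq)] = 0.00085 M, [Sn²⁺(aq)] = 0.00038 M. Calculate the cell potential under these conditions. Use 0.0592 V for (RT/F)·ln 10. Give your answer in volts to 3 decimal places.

Since E°(Sn²⁺/Sn) > E°(In³⁺/In), Sn²⁺/Sn serves as the cathode.
E°cell = E°cat − E°an = −0.137 − (−0.334) = +0.197 V; n = 6.
Balancing gives 3 Sn²⁺(aq) + 2 In(s) → 3 Sn(s) + 2 In³⁺(aq); hence Q = [In³⁺(aq)]^2 / [Sn²⁺(aq)]^3 = 1.32×10^4 (log Q = 4.119).
By the Nernst equation, E = +0.197 − (0.0592/6)·(4.119) = +0.156 V.

+0.156 V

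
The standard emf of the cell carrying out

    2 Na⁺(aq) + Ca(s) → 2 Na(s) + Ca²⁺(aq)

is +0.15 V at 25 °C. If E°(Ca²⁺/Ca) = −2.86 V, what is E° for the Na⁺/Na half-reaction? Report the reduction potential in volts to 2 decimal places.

In the reaction as written the Na⁺/Na couple is reduced (cathode) and Ca²⁺/Ca is oxidized (anode), so E°cell = E°(Na⁺/Na) − E°(Ca²⁺/Ca).
E°(Na⁺/Na) = E°cell + E°(anode) = +0.15 + (−2.86) = −2.71 V.

−2.71 V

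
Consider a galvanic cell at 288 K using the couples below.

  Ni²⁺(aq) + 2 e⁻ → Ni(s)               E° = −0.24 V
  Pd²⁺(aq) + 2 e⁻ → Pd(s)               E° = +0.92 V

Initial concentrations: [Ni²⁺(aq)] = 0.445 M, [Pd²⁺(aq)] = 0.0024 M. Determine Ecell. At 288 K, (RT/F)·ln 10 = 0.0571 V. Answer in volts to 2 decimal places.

+1.10 V

Pd²⁺/Pd is reduced (cathode, E° = +0.92 V) and Ni²⁺/Ni is oxidized (anode).
E°cell = E°cat − E°an = +0.92 − (−0.24) = +1.16 V; n = 2.
The balanced reaction is Pd²⁺(aq) + Ni(s) → Pd(s) + Ni²⁺(aq), so Q = [Ni²⁺(aq)] / [Pd²⁺(aq)] = 185 and log Q = 2.268.
By the Nernst equation, E = +1.16 − (0.0571/2)·(2.268) = +1.10 V.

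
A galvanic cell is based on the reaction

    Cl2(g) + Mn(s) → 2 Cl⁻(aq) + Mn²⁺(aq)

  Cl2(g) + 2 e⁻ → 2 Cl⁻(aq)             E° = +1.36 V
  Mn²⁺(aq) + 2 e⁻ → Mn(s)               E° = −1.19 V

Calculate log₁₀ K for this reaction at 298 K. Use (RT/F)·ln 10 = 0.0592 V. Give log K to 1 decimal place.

The Cl₂/Cl⁻ couple is reduced (cathode); E°cell = +1.36 − (−1.19) = +2.55 V with n = 2.
At equilibrium E = 0, so log K = nE°cell / 0.0592 = (2)(+2.55) / 0.0592 = 86.1.

log K = 86.1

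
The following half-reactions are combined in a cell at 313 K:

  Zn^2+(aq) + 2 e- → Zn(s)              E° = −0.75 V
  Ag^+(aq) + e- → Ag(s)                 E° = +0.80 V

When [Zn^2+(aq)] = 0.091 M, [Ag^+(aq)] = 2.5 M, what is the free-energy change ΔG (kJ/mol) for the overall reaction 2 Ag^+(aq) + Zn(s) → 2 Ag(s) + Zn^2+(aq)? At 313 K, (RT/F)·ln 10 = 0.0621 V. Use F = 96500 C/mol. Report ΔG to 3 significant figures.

With Ag⁺/Ag reduced at the cathode, E°cell = +0.80 − (−0.75) = +1.55 V and n = 2.
Here Q = [Zn^2+(aq)] / [Ag^+(aq)]^2 = 0.0146 (log Q = −1.837), giving E = +1.55 − (0.0621/2)·(−1.837) = +1.6070 V.
Finally ΔG = −nFE = −(2)(96500 C/mol)(+1.6070 V) = −310 kJ/mol.

−310 kJ/mol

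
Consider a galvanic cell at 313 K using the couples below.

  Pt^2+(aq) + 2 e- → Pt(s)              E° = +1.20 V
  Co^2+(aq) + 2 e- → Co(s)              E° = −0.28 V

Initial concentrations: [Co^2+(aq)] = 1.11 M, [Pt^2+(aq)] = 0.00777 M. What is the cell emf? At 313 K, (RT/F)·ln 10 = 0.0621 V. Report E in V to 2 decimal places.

+1.41 V

Pt²⁺/Pt is reduced (cathode, E° = +1.20 V) and Co²⁺/Co is oxidized (anode).
The standard potential is +1.20 − (−0.28) = +1.48 V and the balanced reaction transfers n = 2 electrons.
For the overall reaction Pt^2+(aq) + Co(s) → Pt(s) + Co^2+(aq), Q = [Co^2+(aq)] / [Pt^2+(aq)] = 143, giving log Q = 2.155.
By the Nernst equation, E = +1.48 − (0.0621/2)·(2.155) = +1.41 V.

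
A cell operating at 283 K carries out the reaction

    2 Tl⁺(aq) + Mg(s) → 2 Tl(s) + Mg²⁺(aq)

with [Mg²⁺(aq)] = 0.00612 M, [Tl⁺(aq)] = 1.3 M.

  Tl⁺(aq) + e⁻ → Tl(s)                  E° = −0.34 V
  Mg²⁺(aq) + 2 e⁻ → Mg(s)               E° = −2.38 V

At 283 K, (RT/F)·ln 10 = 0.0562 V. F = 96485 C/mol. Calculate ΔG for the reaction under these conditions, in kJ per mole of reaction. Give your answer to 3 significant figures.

With Tl⁺/Tl reduced at the cathode, E°cell = −0.34 − (−2.38) = +2.04 V and n = 2.
The reaction quotient is [Mg²⁺(aq)] / [Tl⁺(aq)]^2 = 0.00362; by Nernst, E = +2.04 − (0.0562/2)(−2.441) = +2.1086 V.
Finally ΔG = −nFE = −(2)(96485 C/mol)(+2.1086 V) = −407 kJ/mol.

−407 kJ/mol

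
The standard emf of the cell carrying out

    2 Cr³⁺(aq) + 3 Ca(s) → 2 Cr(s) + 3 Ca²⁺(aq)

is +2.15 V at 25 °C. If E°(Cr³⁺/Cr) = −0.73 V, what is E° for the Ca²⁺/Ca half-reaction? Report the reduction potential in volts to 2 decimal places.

−2.88 V

In the reaction as written the Cr³⁺/Cr couple is reduced (cathode) and Ca²⁺/Ca is oxidized (anode), so E°cell = E°(Cr³⁺/Cr) − E°(Ca²⁺/Ca).
E°(Ca²⁺/Ca) = E°(cathode) − E°cell = −0.73 − (+2.15) = −2.88 V.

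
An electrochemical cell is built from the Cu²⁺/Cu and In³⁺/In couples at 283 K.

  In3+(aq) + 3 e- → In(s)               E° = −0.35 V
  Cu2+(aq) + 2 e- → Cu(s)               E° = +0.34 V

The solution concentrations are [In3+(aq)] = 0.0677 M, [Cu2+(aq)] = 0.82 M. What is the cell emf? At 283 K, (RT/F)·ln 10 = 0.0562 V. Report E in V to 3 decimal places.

+0.709 V

Since E°(Cu²⁺/Cu) > E°(In³⁺/In), Cu²⁺/Cu serves as the cathode.
E°cell = E°cat − E°an = +0.34 − (−0.35) = +0.69 V; n = 6.
For the overall reaction 3 Cu2+(aq) + 2 In(s) → 3 Cu(s) + 2 In3+(aq), Q = [In3+(aq)]^2 / [Cu2+(aq)]^3 = 0.00831, giving log Q = −2.080.
E = E° − (0.0562/n)·log Q = +0.69 − (0.0562/6)(−2.080) = +0.709 V.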